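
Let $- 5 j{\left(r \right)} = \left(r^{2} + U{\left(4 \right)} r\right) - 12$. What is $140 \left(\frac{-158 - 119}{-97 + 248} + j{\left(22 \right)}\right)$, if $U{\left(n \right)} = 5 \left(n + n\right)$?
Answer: $- \frac{5755036}{151} \approx -38113.0$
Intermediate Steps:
$U{\left(n \right)} = 10 n$ ($U{\left(n \right)} = 5 \cdot 2 n = 10 n$)
$j{\left(r \right)} = \frac{12}{5} - 8 r - \frac{r^{2}}{5}$ ($j{\left(r \right)} = - \frac{\left(r^{2} + 10 \cdot 4 r\right) - 12}{5} = - \frac{\left(r^{2} + 40 r\right) - 12}{5} = - \frac{-12 + r^{2} + 40 r}{5} = \frac{12}{5} - 8 r - \frac{r^{2}}{5}$)
$140 \left(\frac{-158 - 119}{-97 + 248} + j{\left(22 \right)}\right) = 140 \left(\frac{-158 - 119}{-97 + 248} - \left(\frac{868}{5} + \frac{484}{5}\right)\right) = 140 \left(- \frac{277}{151} - \frac{1352}{5}\right) = 140 \left(- \frac{205537}{755}\right) = - \frac{5755036}{151}$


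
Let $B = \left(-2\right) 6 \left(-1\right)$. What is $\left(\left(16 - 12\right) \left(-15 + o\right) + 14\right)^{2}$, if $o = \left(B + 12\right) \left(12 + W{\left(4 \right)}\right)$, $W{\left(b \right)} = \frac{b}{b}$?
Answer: $1444804$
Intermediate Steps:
$W{\left(b \right)} = 1$
$B = 12$ ($B = \left(-12\right) \left(-1\right) = 12$)
$o = 312$ ($o = \left(12 + 12\right) \left(12 + 1\right) = 24 \cdot 13 = 312$)
$\left(\left(16 - 12\right) \left(-15 + o\right) + 14\right)^{2} = \left(\left(16 - 12\right) \left(-15 + 312\right) + 14\right)^{2} = \left(4 \cdot 297 + 14\right)^{2} = \left(1188 + 14\right)^{2} = 1202^{2} = 1444804$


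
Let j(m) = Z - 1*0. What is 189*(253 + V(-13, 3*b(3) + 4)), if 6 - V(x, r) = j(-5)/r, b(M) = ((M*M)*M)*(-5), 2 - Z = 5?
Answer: 19628784/401 ≈ 48950.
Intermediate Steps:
Z = -3 (Z = 2 - 1*5 = 2 - 5 = -3)
b(M) = -5*M**3 (b(M) = (M**2*M)*(-5) = M**3*(-5) = -5*M**3)
j(m) = -3 (j(m) = -3 - 1*0 = -3 + 0 = -3)
V(x, r) = 6 + 3/r (V(x, r) = 6 - (-3)/r = 6 + 3/r)
189*(253 + V(-13, 3*b(3) + 4)) = 189*(253 + (6 + 3/(3*(-5*3**3) + 4))) = 189*(253 + (6 + 3/(3*(-5*27) + 4))) = 189*(253 + (6 + 3/(3*(-135) + 4))) = 189*(253 + (6 + 3/(-405 + 4))) = 189*(253 + (6 + 3/(-401))) = 189*(253 + (6 + 3*(-1/401))) = 189*(253 + (6 - 3/401)) = 189*(253 + 2403/401) = 189*(103856/401) = 19628784/401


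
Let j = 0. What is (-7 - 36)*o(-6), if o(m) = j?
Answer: 0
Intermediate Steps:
o(m) = 0
(-7 - 36)*o(-6) = (-7 - 36)*0 = -43*0 = 0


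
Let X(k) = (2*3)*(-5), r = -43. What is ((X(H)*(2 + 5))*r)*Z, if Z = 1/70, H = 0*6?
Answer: 129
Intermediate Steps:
H = 0
X(k) = -30 (X(k) = 6*(-5) = -30)
Z = 1/70 ≈ 0.014286
((X(H)*(2 + 5))*r)*Z = (-30*(2 + 5)*(-43))*(1/70) = (-30*7*(-43))*(1/70) = -210*(-43)*(1/70) = 9030*(1/70) = 129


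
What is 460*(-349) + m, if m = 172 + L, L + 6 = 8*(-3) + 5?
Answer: -160393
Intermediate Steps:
L = -25 (L = -6 + (8*(-3) + 5) = -6 + (-24 + 5) = -6 - 19 = -25)
m = 147 (m = 172 - 25 = 147)
460*(-349) + m = 460*(-349) + 147 = -160540 + 147 = -160393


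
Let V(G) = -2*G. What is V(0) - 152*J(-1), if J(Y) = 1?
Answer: -152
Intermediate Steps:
V(0) - 152*J(-1) = -2*0 - 152*1 = 0 - 152 = -152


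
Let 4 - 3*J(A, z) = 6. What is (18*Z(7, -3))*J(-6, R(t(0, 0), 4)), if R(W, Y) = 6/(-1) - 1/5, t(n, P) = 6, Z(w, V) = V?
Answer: 36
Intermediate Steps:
R(W, Y) = -31/5 (R(W, Y) = 6*(-1) - 1*1/5 = -6 - 1/5 = -31/5)
J(A, z) = -2/3 (J(A, z) = 4/3 - 1/3*6 = 4/3 - 2 = -2/3)
(18*Z(7, -3))*J(-6, R(t(0, 0), 4)) = (18*(-3))*(-2/3) = -54*(-2/3) = 36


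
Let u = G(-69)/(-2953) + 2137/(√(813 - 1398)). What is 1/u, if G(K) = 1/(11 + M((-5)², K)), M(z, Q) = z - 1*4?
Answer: -55280160/40778936457954889 + 57246986136576*I*√65/40778936457954889 ≈ -1.3556e-9 + 0.011318*I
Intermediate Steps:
M(z, Q) = -4 + z (M(z, Q) = z - 4 = -4 + z)
G(K) = 1/32 (G(K) = 1/(11 + (-4 + (-5)²)) = 1/(11 + (-4 + 25)) = 1/(11 + 21) = 1/32)
u = -1/94496 - 2137*I*√65/195 (u = (1/32)/(-2953) + 2137/(√(813 - 1398)) = (1/32)*(-1/2953) + 2137/(√(-585)) = -1/94496 + 2137/((3*I*√65)) = -1/94496 + 2137*(-I*√65/195) = -1/94496 - 2137*I*√65/195 ≈ -1.0582e-5 - 88.354*I)
1/u = 1/(-1/94496 - 2137*I*√65/195)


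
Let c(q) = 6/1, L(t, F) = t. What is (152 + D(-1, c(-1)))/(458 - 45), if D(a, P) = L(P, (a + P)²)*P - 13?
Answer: 25/59 ≈ 0.42373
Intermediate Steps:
c(q) = 6 (c(q) = 6*1 = 6)
D(a, P) = -13 + P² (D(a, P) = P*P - 13 = P² - 13 = -13 + P²)
(152 + D(-1, c(-1)))/(458 - 45) = (152 + (-13 + 6²))/(458 - 45) = (152 + (-13 + 36))/413 = (152 + 23)*(1/413) = 175*(1/413) = 25/59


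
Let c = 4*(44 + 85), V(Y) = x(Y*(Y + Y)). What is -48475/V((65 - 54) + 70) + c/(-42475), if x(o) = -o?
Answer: 2052204673/557356950 ≈ 3.6820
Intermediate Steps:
V(Y) = -2*Y² (V(Y) = -Y*(Y + Y) = -Y*2*Y = -2*Y²)
c = 516 (c = 4*129 = 516)
-48475/V((65 - 54) + 70) + c/(-42475) = -48475*(-1/(2*((65 - 54) + 70)²)) + 516/(-42475) = -48475*(-1/(2*(11 + 70)²)) + 516*(-1/42475) = -48475/((-2*81²)) - 516/42475 = -48475/((-2*6561)) - 516/42475 = -48475/(-13122) - 516/42475 = -48475*(-1/13122) - 516/42475 = 48475/13122 - 516/42475 = 2052204673/557356950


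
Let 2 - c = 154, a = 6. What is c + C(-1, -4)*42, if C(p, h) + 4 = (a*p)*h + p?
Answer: 646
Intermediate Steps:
C(p, h) = -4 + p + 6*h*p (C(p, h) = -4 + ((6*p)*h + p) = -4 + (6*h*p + p) = -4 + (p + 6*h*p) = -4 + p + 6*h*p)
c = -152 (c = 2 - 1*154 = 2 - 154 = -152)
c + C(-1, -4)*42 = -152 + (-4 - 1 + 6*(-4)*(-1))*42 = -152 + (-4 - 1 + 24)*42 = -152 + 19*42 = -152 + 798 = 646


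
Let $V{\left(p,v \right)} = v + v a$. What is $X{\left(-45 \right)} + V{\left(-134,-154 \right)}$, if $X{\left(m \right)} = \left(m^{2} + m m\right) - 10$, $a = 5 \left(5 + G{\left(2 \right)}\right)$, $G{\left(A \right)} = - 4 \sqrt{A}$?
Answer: $36 + 3080 \sqrt{2} \approx 4391.8$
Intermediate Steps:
$a = 25 - 20 \sqrt{2}$ ($a = 5 \left(5 - 4 \sqrt{2}\right) = 25 - 20 \sqrt{2} \approx -3.2843$)
$X{\left(m \right)} = -10 + 2 m^{2}$ ($X{\left(m \right)} = \left(m^{2} + m^{2}\right) - 10 = 2 m^{2} - 10 = -10 + 2 m^{2}$)
$V{\left(p,v \right)} = v + v \left(25 - 20 \sqrt{2}\right)$
$X{\left(-45 \right)} + V{\left(-134,-154 \right)} = \left(-10 + 2 \left(-45\right)^{2}\right) + 2 \left(-154\right) \left(13 - 10 \sqrt{2}\right) = \left(-10 + 2 \cdot 2025\right) - \left(4004 - 3080 \sqrt{2}\right) = \left(-10 + 4050\right) - \left(4004 - 3080 \sqrt{2}\right) = 4040 - \left(4004 - 3080 \sqrt{2}\right) = 36 + 3080 \sqrt{2}$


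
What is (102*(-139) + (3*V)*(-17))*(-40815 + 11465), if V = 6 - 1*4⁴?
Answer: 41911800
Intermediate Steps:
V = -250 (V = 6 - 1*256 = 6 - 256 = -250)
(102*(-139) + (3*V)*(-17))*(-40815 + 11465) = (102*(-139) + (3*(-250))*(-17))*(-40815 + 11465) = (-14178 - 750*(-17))*(-29350) = (-14178 + 12750)*(-29350) = -1428*(-29350) = 41911800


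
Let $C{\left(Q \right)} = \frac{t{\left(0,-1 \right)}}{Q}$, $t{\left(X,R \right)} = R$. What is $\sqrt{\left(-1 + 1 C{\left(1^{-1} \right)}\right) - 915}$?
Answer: $i \sqrt{917} \approx 30.282 i$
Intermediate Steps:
$C{\left(Q \right)} = - \frac{1}{Q}$
$\sqrt{\left(-1 + 1 C{\left(1^{-1} \right)}\right) - 915} = \sqrt{\left(-1 + 1 \left(- \frac{1}{1^{-1}}\right)\right) - 915} = \sqrt{\left(-1 + 1 \left(- 1^{-1}\right)\right) - 915} = \sqrt{\left(-1 + 1 \left(\left(-1\right) 1\right)\right) - 915} = \sqrt{\left(-1 + 1 \left(-1\right)\right) - 915} = \sqrt{\left(-1 - 1\right) - 915} = \sqrt{-2 - 915} = \sqrt{-917} = i \sqrt{917}$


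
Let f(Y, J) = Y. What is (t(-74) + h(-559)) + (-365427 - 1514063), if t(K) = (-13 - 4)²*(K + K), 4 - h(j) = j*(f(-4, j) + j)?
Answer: -2236975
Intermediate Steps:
h(j) = 4 - j*(-4 + j)
t(K) = 578*K (t(K) = (-17)²*(2*K) = 289*(2*K) = 578*K)
(t(-74) + h(-559)) + (-365427 - 1514063) = (578*(-74) + (4 - 1*(-559)² + 4*(-559))) + (-365427 - 1514063) = (-42772 + (4 - 1*312481 - 2236)) - 1879490 = (-42772 + (4 - 312481 - 2236)) - 1879490 = (-42772 - 314713) - 1879490 = -357485 - 1879490 = -2236975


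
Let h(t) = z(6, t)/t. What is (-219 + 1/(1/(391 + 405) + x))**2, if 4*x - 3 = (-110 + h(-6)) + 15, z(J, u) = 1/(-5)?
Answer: 14461815557629521/301413078121 ≈ 47980.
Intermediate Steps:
z(J, u) = -1/5
h(t) = -1/(5*t)
x = -2759/120 (x = 3/4 + ((-110 - 1/5/(-6)) + 15)/4 = 3/4 + ((-110 - 1/5*(-1/6)) + 15)/4 = 3/4 + ((-110 + 1/30) + 15)/4 = 3/4 + (-3299/30 + 15)/4 = 3/4 + (1/4)*(-2849/30) = 3/4 - 2849/120 = -2759/120 ≈ -22.992)
(-219 + 1/(1/(391 + 405) + x))**2 = (-219 + 1/(1/(391 + 405) - 2759/120))**2 = (-219 + 1/(1/796 - 2759/120))**2 = (-219 + 1/(-549011/23880))**2 = (-219 - 23880/549011)**2 = (-120257289/549011)**2 = 14461815557629521/301413078121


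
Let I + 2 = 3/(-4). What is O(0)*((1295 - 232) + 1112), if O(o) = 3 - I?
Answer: 50025/4 ≈ 12506.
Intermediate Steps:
I = -11/4 (I = -2 + 3/(-4) = -2 + 3*(-¼) = -2 - ¾ = -11/4 ≈ -2.7500)
O(o) = 23/4 (O(o) = 3 - 1*(-11/4) = 3 + 11/4 = 23/4)
O(0)*((1295 - 232) + 1112) = 23*((1295 - 232) + 1112)/4 = 23*(1063 + 1112)/4 = (23/4)*2175 = 50025/4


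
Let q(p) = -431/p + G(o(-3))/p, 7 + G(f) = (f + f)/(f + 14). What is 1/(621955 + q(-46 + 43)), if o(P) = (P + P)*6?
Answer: 11/6843099 ≈ 1.6075e-6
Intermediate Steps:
o(P) = 12*P (o(P) = (2*P)*6 = 12*P)
G(f) = -7 + 2*f/(14 + f) (G(f) = -7 + (f + f)/(f + 14) = -7 + (2*f)/(14 + f) = -7 + 2*f/(14 + f))
q(p) = -4782/(11*p) (q(p) = -431/p + ((-98 - 60*(-3))/(14 + 12*(-3)))/p = -431/p + ((-98 - 5*(-36))/(14 - 36))/p = -431/p + ((-98 + 180)/(-22))/p = -431/p + (-1/22*82)/p = -431/p - 41/(11*p) = -4782/(11*p))
1/(621955 + q(-46 + 43)) = 1/(621955 - 4782/(11*(-46 + 43))) = 1/(621955 - 4782/11/(-3)) = 1/(621955 - 4782/11*(-1/3)) = 1/(621955 + 1594/11) = 1/(6843099/11) = 11/6843099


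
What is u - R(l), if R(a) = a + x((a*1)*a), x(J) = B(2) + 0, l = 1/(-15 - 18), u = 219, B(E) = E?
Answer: 7162/33 ≈ 217.03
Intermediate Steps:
l = -1/33 (l = 1/(-33) = -1/33 ≈ -0.030303)
x(J) = 2 (x(J) = 2 + 0 = 2)
R(a) = 2 + a (R(a) = a + 2 = 2 + a)
u - R(l) = 219 - (2 - 1/33) = 219 - 1*65/33 = 219 - 65/33 = 7162/33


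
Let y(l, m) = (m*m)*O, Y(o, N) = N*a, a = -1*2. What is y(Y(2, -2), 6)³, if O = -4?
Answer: -2985984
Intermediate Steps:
a = -2
Y(o, N) = -2*N (Y(o, N) = N*(-2) = -2*N)
y(l, m) = -4*m² (y(l, m) = (m*m)*(-4) = m²*(-4) = -4*m²)
y(Y(2, -2), 6)³ = (-4*6²)³ = (-4*36)³ = (-144)³ = -2985984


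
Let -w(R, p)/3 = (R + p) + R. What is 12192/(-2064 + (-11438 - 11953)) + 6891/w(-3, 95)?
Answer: -19851741/755165 ≈ -26.288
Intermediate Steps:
w(R, p) = -6*R - 3*p (w(R, p) = -3*((R + p) + R) = -3*(p + 2*R) = -6*R - 3*p)
12192/(-2064 + (-11438 - 11953)) + 6891/w(-3, 95) = 12192/(-2064 + (-11438 - 11953)) + 6891/(-6*(-3) - 3*95) = 12192/(-2064 - 23391) + 6891/(18 - 285) = 12192/(-25455) + 6891/(-267) = 12192*(-1/25455) + 6891*(-1/267) = -4064/8485 - 2297/89 = -19851741/755165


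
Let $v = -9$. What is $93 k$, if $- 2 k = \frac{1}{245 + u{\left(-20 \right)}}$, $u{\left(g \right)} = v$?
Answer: $- \frac{93}{472} \approx -0.19703$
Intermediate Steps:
$u{\left(g \right)} = -9$
$k = - \frac{1}{472}$ ($k = - \frac{1}{2 \left(245 - 9\right)} = - \frac{1}{2 \cdot 236} = \left(- \frac{1}{2}\right) \frac{1}{236} = - \frac{1}{472} \approx -0.0021186$)
$93 k = 93 \left(- \frac{1}{472}\right) = - \frac{93}{472}$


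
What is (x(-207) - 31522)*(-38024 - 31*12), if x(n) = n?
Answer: 1218266684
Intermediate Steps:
(x(-207) - 31522)*(-38024 - 31*12) = (-207 - 31522)*(-38024 - 31*12) = -31729*(-38024 - 372) = -31729*(-38396) = 1218266684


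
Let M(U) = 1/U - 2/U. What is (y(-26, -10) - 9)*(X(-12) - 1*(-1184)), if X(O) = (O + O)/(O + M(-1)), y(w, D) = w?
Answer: -456680/11 ≈ -41516.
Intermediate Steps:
M(U) = -1/U (M(U) = 1/U - 2/U = -1/U)
X(O) = 2*O/(1 + O) (X(O) = (O + O)/(O - 1/(-1)) = (2*O)/(O - 1*(-1)) = (2*O)/(O + 1) = (2*O)/(1 + O) = 2*O/(1 + O))
(y(-26, -10) - 9)*(X(-12) - 1*(-1184)) = (-26 - 9)*(2*(-12)/(1 - 12) - 1*(-1184)) = -35*(2*(-12)/(-11) + 1184) = -35*(2*(-12)*(-1/11) + 1184) = -35*(24/11 + 1184) = -35*13048/11 = -456680/11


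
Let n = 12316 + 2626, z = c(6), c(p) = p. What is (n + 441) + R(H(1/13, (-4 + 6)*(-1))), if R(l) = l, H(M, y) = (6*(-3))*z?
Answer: 15275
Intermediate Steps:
z = 6
H(M, y) = -108 (H(M, y) = (6*(-3))*6 = -18*6 = -108)
n = 14942
(n + 441) + R(H(1/13, (-4 + 6)*(-1))) = (14942 + 441) - 108 = 15383 - 108 = 15275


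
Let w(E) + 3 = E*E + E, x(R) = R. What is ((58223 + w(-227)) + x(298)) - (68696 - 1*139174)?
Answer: 180298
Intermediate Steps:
w(E) = -3 + E + E² (w(E) = -3 + (E*E + E) = -3 + (E² + E) = -3 + (E + E²) = -3 + E + E²)
((58223 + w(-227)) + x(298)) - (68696 - 1*139174) = ((58223 + (-3 - 227 + (-227)²)) + 298) - (68696 - 1*139174) = ((58223 + (-3 - 227 + 51529)) + 298) - (68696 - 139174) = ((58223 + 51299) + 298) - 1*(-70478) = (109522 + 298) + 70478 = 109820 + 70478 = 180298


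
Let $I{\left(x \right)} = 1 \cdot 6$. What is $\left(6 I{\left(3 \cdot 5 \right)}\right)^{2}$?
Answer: $1296$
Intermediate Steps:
$I{\left(x \right)} = 6$
$\left(6 I{\left(3 \cdot 5 \right)}\right)^{2} = \left(6 \cdot 6\right)^{2} = 36^{2} = 1296$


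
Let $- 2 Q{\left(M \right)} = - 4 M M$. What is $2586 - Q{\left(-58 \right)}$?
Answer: $-4142$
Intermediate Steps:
$Q{\left(M \right)} = 2 M^{2}$ ($Q{\left(M \right)} = - \frac{- 4 M M}{2} = - \frac{\left(-4\right) M^{2}}{2} = 2 M^{2}$)
$2586 - Q{\left(-58 \right)} = 2586 - 2 \left(-58\right)^{2} = 2586 - 2 \cdot 3364 = 2586 - 6728 = -4142$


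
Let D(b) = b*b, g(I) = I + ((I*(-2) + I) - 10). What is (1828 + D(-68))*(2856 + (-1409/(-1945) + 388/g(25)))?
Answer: 35362528076/1945 ≈ 1.8181e+7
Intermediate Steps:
g(I) = -10 (g(I) = I + ((-2*I + I) - 10) = I + (-I - 10) = I + (-10 - I) = -10)
D(b) = b**2
(1828 + D(-68))*(2856 + (-1409/(-1945) + 388/g(25))) = (1828 + (-68)**2)*(2856 + (-1409/(-1945) + 388/(-10))) = (1828 + 4624)*(2856 + (-1409*(-1/1945) + 388*(-1/10))) = 6452*(2856 + (1409/1945 - 194/5)) = 6452*(2856 - 74057/1945) = 6452*(5480863/1945) = 35362528076/1945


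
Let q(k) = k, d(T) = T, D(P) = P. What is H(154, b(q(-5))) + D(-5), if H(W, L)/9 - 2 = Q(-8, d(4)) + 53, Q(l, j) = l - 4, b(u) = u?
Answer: 382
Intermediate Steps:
Q(l, j) = -4 + l
H(W, L) = 387 (H(W, L) = 18 + 9*((-4 - 8) + 53) = 18 + 9*(-12 + 53) = 18 + 9*41 = 18 + 369 = 387)
H(154, b(q(-5))) + D(-5) = 387 - 5 = 382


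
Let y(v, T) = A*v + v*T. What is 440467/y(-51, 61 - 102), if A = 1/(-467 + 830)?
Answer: 53296507/252994 ≈ 210.66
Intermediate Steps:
A = 1/363 ≈ 0.0027548
y(v, T) = v/363 + T*v (y(v, T) = v/363 + v*T = v/363 + T*v)
440467/y(-51, 61 - 102) = 440467/((-51*(1/363 + (61 - 102)))) = 440467/((-51*(1/363 - 41))) = 440467/((-51*(-14882/363))) = 440467/(252994/121) = 440467*(121/252994) = 53296507/252994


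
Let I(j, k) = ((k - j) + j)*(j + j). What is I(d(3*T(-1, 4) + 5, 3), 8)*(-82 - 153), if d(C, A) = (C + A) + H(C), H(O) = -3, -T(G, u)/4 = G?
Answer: -63920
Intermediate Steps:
T(G, u) = -4*G
d(C, A) = -3 + A + C (d(C, A) = (C + A) - 3 = (A + C) - 3 = -3 + A + C)
I(j, k) = 2*j*k (I(j, k) = k*(2*j) = 2*j*k)
I(d(3*T(-1, 4) + 5, 3), 8)*(-82 - 153) = (2*(-3 + 3 + (3*(-4*(-1)) + 5))*8)*(-82 - 153) = (2*(-3 + 3 + (3*4 + 5))*8)*(-235) = (2*(-3 + 3 + (12 + 5))*8)*(-235) = (2*(-3 + 3 + 17)*8)*(-235) = (2*17*8)*(-235) = 272*(-235) = -63920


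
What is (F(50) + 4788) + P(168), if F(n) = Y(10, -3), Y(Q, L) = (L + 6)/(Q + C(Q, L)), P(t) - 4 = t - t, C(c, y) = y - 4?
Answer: 4793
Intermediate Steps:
C(c, y) = -4 + y
P(t) = 4 (P(t) = 4 + (t - t) = 4 + 0 = 4)
Y(Q, L) = (6 + L)/(-4 + L + Q) (Y(Q, L) = (L + 6)/(Q + (-4 + L)) = (6 + L)/(-4 + L + Q))
F(n) = 1 (F(n) = (6 - 3)/(-4 - 3 + 10) = 3/3 = (1/3)*3 = 1)
(F(50) + 4788) + P(168) = (1 + 4788) + 4 = 4789 + 4 = 4793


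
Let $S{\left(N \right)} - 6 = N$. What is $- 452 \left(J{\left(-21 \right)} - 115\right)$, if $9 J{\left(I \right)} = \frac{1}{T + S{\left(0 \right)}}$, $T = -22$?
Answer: $\frac{1871393}{36} \approx 51983.0$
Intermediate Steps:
$S{\left(N \right)} = 6 + N$
$J{\left(I \right)} = - \frac{1}{144}$ ($J{\left(I \right)} = \frac{1}{9 \left(-22 + \left(6 + 0\right)\right)} = \frac{1}{9 \left(-22 + 6\right)} = \frac{1}{9 \left(-16\right)} = \frac{1}{9} \left(- \frac{1}{16}\right) = - \frac{1}{144}$)
$- 452 \left(J{\left(-21 \right)} - 115\right) = - 452 \left(- \frac{1}{144} - 115\right) = \left(-452\right) \left(- \frac{16561}{144}\right) = \frac{1871393}{36}$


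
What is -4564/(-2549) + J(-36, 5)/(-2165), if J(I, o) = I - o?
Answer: 9985569/5518585 ≈ 1.8094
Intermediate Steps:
-4564/(-2549) + J(-36, 5)/(-2165) = -4564/(-2549) + (-36 - 1*5)/(-2165) = -4564*(-1/2549) + (-36 - 5)*(-1/2165) = 4564/2549 - 41*(-1/2165) = 4564/2549 + 41/2165 = 9985569/5518585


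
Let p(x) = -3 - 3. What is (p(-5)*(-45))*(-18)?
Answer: -4860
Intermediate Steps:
p(x) = -6
(p(-5)*(-45))*(-18) = -6*(-45)*(-18) = 270*(-18) = -4860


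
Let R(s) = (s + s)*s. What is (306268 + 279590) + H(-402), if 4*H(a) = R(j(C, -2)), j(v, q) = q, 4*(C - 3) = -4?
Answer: 585860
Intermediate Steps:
C = 2 (C = 3 + (¼)*(-4) = 3 - 1 = 2)
R(s) = 2*s² (R(s) = (2*s)*s = 2*s²)
H(a) = 2 (H(a) = (2*(-2)²)/4 = (2*4)/4 = (¼)*8 = 2)
(306268 + 279590) + H(-402) = (306268 + 279590) + 2 = 585858 + 2 = 585860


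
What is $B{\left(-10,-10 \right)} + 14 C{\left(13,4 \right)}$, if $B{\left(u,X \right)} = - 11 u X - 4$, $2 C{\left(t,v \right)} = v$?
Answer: $-1076$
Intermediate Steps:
$C{\left(t,v \right)} = \frac{v}{2}$
$B{\left(u,X \right)} = -4 - 11 X u$ ($B{\left(u,X \right)} = - 11 X u - 4 = -4 - 11 X u$)
$B{\left(-10,-10 \right)} + 14 C{\left(13,4 \right)} = \left(-4 - \left(-110\right) \left(-10\right)\right) + 14 \cdot \frac{1}{2} \cdot 4 = \left(-4 - 1100\right) + 14 \cdot 2 = -1104 + 28 = -1076$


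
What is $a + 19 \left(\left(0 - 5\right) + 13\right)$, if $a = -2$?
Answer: $150$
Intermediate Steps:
$a + 19 \left(\left(0 - 5\right) + 13\right) = -2 + 19 \left(\left(0 - 5\right) + 13\right) = -2 + 19 \left(-5 + 13\right) = -2 + 19 \cdot 8 = -2 + 152 = 150$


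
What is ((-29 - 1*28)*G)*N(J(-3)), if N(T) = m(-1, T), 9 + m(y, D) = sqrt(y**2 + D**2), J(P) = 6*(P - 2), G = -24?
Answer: -12312 + 1368*sqrt(901) ≈ 28751.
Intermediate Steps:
J(P) = -12 + 6*P (J(P) = 6*(-2 + P) = -12 + 6*P)
m(y, D) = -9 + sqrt(D**2 + y**2) (m(y, D) = -9 + sqrt(y**2 + D**2) = -9 + sqrt(D**2 + y**2))
N(T) = -9 + sqrt(1 + T**2) (N(T) = -9 + sqrt(T**2 + (-1)**2) = -9 + sqrt(T**2 + 1) = -9 + sqrt(1 + T**2))
((-29 - 1*28)*G)*N(J(-3)) = ((-29 - 1*28)*(-24))*(-9 + sqrt(1 + (-12 + 6*(-3))**2)) = ((-29 - 28)*(-24))*(-9 + sqrt(1 + (-12 - 18)**2)) = (-57*(-24))*(-9 + sqrt(1 + (-30)**2)) = 1368*(-9 + sqrt(1 + 900)) = 1368*(-9 + sqrt(901)) = -12312 + 1368*sqrt(901)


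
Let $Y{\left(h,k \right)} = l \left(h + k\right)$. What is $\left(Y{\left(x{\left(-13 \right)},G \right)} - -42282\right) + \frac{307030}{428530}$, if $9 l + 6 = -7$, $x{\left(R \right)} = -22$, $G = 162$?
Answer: $\frac{16229478781}{385677} \approx 42081.0$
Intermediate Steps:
$l = - \frac{13}{9}$ ($l = - \frac{2}{3} + \frac{1}{9} \left(-7\right) = - \frac{2}{3} - \frac{7}{9} = - \frac{13}{9} \approx -1.4444$)
$Y{\left(h,k \right)} = - \frac{13 h}{9} - \frac{13 k}{9}$ ($Y{\left(h,k \right)} = - \frac{13 \left(h + k\right)}{9} = - \frac{13 h}{9} - \frac{13 k}{9}$)
$\left(Y{\left(x{\left(-13 \right)},G \right)} - -42282\right) + \frac{307030}{428530} = \left(\left(\left(- \frac{13}{9}\right) \left(-22\right) - 234\right) - -42282\right) + \frac{307030}{428530} = \left(\left(\frac{286}{9} - 234\right) + 42282\right) + 307030 \cdot \frac{1}{428530} = \left(- \frac{1820}{9} + 42282\right) + \frac{30703}{42853} = \frac{378718}{9} + \frac{30703}{42853} = \frac{16229478781}{385677}$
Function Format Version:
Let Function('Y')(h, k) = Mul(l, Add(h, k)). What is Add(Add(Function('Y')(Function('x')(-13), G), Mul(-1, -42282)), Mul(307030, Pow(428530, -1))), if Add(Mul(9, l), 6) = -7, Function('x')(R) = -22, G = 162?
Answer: Rational(16229478781, 385677) ≈ 42081.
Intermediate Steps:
l = Rational(-13, 9) (l = Add(Rational(-2, 3), Mul(Rational(1, 9), -7)) = Add(Rational(-2, 3), Rational(-7, 9)) = Rational(-13, 9) ≈ -1.4444)
Function('Y')(h, k) = Add(Mul(Rational(-13, 9), h), Mul(Rational(-13, 9), k)) (Function('Y')(h, k) = Mul(Rational(-13, 9), Add(h, k)) = Add(Mul(Rational(-13, 9), h), Mul(Rational(-13, 9), k)))
Add(Add(Function('Y')(Function('x')(-13), G), Mul(-1, -42282)), Mul(307030, Pow(428530, -1))) = Add(Add(Add(Mul(Rational(-13, 9), -22), Mul(Rational(-13, 9), 162)), Mul(-1, -42282)), Mul(307030, Pow(428530, -1))) = Add(Add(Add(Rational(286, 9), -234), 42282), Mul(307030, Rational(1, 428530))) = Add(Add(Rational(-1820, 9), 42282), Rational(30703, 42853)) = Add(Rational(378718, 9), Rational(30703, 42853)) = Rational(16229478781, 385677)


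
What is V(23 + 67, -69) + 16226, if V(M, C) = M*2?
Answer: 16406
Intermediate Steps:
V(M, C) = 2*M
V(23 + 67, -69) + 16226 = 2*(23 + 67) + 16226 = 2*90 + 16226 = 180 + 16226 = 16406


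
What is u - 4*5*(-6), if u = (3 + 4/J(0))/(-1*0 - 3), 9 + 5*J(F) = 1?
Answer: 719/6 ≈ 119.83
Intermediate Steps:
J(F) = -8/5 (J(F) = -9/5 + (1/5)*1 = -9/5 + 1/5 = -8/5)
u = -1/6 (u = (3 + 4/(-8/5))/(-1*0 - 3) = (3 + 4*(-5/8))/(0 - 3) = (3 - 5/2)/(-3) = (1/2)*(-1/3) = -1/6 ≈ -0.16667)
u - 4*5*(-6) = -1/6 - 4*5*(-6) = -1/6 - 20*(-6) = -1/6 + 120 = 719/6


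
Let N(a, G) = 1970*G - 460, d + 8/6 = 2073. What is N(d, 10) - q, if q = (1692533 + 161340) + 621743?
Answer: -2456376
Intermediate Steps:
d = 6215/3 (d = -4/3 + 2073 = 6215/3 ≈ 2071.7)
N(a, G) = -460 + 1970*G
q = 2475616 (q = 1853873 + 621743 = 2475616)
N(d, 10) - q = (-460 + 1970*10) - 1*2475616 = (-460 + 19700) - 2475616 = 19240 - 2475616 = -2456376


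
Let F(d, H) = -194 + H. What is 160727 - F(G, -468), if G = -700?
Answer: 161389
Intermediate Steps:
160727 - F(G, -468) = 160727 - (-194 - 468) = 160727 - 1*(-662) = 160727 + 662 = 161389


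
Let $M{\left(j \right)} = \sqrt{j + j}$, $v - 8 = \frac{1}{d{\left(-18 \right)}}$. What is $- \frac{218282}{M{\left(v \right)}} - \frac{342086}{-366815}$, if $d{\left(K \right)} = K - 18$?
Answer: $\frac{342086}{366815} - \frac{654846 \sqrt{574}}{287} \approx -54665.0$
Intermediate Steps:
$d{\left(K \right)} = -18 + K$
$v = \frac{287}{36}$ ($v = 8 + \frac{1}{-18 - 18} = 8 + \frac{1}{-36} = 8 - \frac{1}{36} = \frac{287}{36} \approx 7.9722$)
$M{\left(j \right)} = \sqrt{2} \sqrt{j}$ ($M{\left(j \right)} = \sqrt{2 j} = \sqrt{2} \sqrt{j}$)
$- \frac{218282}{M{\left(v \right)}} - \frac{342086}{-366815} = - \frac{218282}{\sqrt{2} \sqrt{\frac{287}{36}}} - \frac{342086}{-366815} = - \frac{218282}{\sqrt{2} \frac{\sqrt{287}}{6}} - - \frac{342086}{366815} = - \frac{218282}{\frac{1}{6} \sqrt{574}} + \frac{342086}{366815} = - 218282 \frac{3 \sqrt{574}}{287} + \frac{342086}{366815} = - \frac{654846 \sqrt{574}}{287} + \frac{342086}{366815} = \frac{342086}{366815} - \frac{654846 \sqrt{574}}{287}$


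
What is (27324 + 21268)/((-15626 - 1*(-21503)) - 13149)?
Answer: -6074/909 ≈ -6.6821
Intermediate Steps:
(27324 + 21268)/((-15626 - 1*(-21503)) - 13149) = 48592/((-15626 + 21503) - 13149) = 48592/(5877 - 13149) = 48592/(-7272) = 48592*(-1/7272) = -6074/909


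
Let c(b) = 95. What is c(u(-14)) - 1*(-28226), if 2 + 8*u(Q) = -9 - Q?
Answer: 28321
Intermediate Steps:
u(Q) = -11/8 - Q/8 (u(Q) = -1/4 + (-9 - Q)/8 = -1/4 + (-9/8 - Q/8) = -11/8 - Q/8)
c(u(-14)) - 1*(-28226) = 95 - 1*(-28226) = 95 + 28226 = 28321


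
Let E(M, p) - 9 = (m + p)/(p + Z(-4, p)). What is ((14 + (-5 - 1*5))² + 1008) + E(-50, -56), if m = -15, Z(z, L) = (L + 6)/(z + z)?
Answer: 205851/199 ≈ 1034.4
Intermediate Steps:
Z(z, L) = (6 + L)/(2*z) (Z(z, L) = (6 + L)/((2*z)) = (6 + L)*(1/(2*z)) = (6 + L)/(2*z))
E(M, p) = 9 + (-15 + p)/(-¾ + 7*p/8) (E(M, p) = 9 + (-15 + p)/(p + (½)*(6 + p)/(-4)) = 9 + (-15 + p)/(p + (½)*(-¼)*(6 + p)) = 9 + (-15 + p)/(p + (-¾ - p/8)) = 9 + (-15 + p)/(-¾ + 7*p/8))
((14 + (-5 - 1*5))² + 1008) + E(-50, -56) = ((14 + (-5 - 1*5))² + 1008) + (-174 + 71*(-56))/(-6 + 7*(-56)) = ((14 + (-5 - 5))² + 1008) + (-174 - 3976)/(-6 - 392) = ((14 - 10)² + 1008) - 4150/(-398) = (4² + 1008) - 1/398*(-4150) = (16 + 1008) + 2075/199 = 1024 + 2075/199 = 205851/199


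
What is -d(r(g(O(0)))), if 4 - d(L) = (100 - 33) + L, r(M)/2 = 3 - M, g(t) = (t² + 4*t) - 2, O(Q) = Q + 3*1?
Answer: 31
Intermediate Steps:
O(Q) = 3 + Q (O(Q) = Q + 3 = 3 + Q)
g(t) = -2 + t² + 4*t
r(M) = 6 - 2*M (r(M) = 2*(3 - M) = 6 - 2*M)
d(L) = -63 - L (d(L) = 4 - ((100 - 33) + L) = 4 - (67 + L) = 4 + (-67 - L) = -63 - L)
-d(r(g(O(0)))) = -(-63 - (6 - 2*(-2 + (3 + 0)² + 4*(3 + 0)))) = -(-63 - (6 - 2*(-2 + 3² + 4*3))) = -(-63 - (6 - 2*(-2 + 9 + 12))) = -(-63 - (6 - 2*19)) = -(-63 - (6 - 38)) = -(-63 - 1*(-32)) = -(-63 + 32) = -1*(-31) = 31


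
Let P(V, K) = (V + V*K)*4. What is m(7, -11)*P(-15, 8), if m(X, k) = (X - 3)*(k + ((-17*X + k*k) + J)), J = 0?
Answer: 19440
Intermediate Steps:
m(X, k) = (-3 + X)*(k + k**2 - 17*X) (m(X, k) = (X - 3)*(k + ((-17*X + k*k) + 0)) = (-3 + X)*(k + ((-17*X + k**2) + 0)) = (-3 + X)*(k + ((k**2 - 17*X) + 0)) = (-3 + X)*(k + (k**2 - 17*X)) = (-3 + X)*(k + k**2 - 17*X))
P(V, K) = 4*V + 4*K*V (P(V, K) = (V + K*V)*4 = 4*V + 4*K*V)
m(7, -11)*P(-15, 8) = (-17*7**2 - 3*(-11) - 3*(-11)**2 + 51*7 + 7*(-11) + 7*(-11)**2)*(4*(-15)*(1 + 8)) = (-17*49 + 33 - 3*121 + 357 - 77 + 7*121)*(4*(-15)*9) = (-833 + 33 - 363 + 357 - 77 + 847)*(-540) = -36*(-540) = 19440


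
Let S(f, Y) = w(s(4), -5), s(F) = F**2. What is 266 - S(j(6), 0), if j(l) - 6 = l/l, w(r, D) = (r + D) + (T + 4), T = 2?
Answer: 249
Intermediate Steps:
w(r, D) = 6 + D + r (w(r, D) = (r + D) + (2 + 4) = (D + r) + 6 = 6 + D + r)
j(l) = 7 (j(l) = 6 + l/l = 6 + 1 = 7)
S(f, Y) = 17 (S(f, Y) = 6 - 5 + 4**2 = 6 - 5 + 16 = 17)
266 - S(j(6), 0) = 266 - 1*17 = 266 - 17 = 249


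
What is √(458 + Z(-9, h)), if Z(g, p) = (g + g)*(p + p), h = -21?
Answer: √1214 ≈ 34.843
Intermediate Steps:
Z(g, p) = 4*g*p (Z(g, p) = (2*g)*(2*p) = 4*g*p)
√(458 + Z(-9, h)) = √(458 + 4*(-9)*(-21)) = √(458 + 756) = √1214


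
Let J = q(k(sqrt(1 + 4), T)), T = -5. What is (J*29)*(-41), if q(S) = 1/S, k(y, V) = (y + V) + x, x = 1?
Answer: 4756/11 + 1189*sqrt(5)/11 ≈ 674.06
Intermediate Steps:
k(y, V) = 1 + V + y (k(y, V) = (y + V) + 1 = (V + y) + 1 = 1 + V + y)
J = 1/(-4 + sqrt(5)) (J = 1/(1 - 5 + sqrt(1 + 4)) = 1/(1 - 5 + sqrt(5)) = 1/(-4 + sqrt(5)) ≈ -0.56692)
(J*29)*(-41) = ((-4/11 - sqrt(5)/11)*29)*(-41) = (-116/11 - 29*sqrt(5)/11)*(-41) = 4756/11 + 1189*sqrt(5)/11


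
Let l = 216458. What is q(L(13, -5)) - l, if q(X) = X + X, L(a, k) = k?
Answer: -216468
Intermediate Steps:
q(X) = 2*X
q(L(13, -5)) - l = 2*(-5) - 1*216458 = -10 - 216458 = -216468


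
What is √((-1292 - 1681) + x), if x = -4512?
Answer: I*√7485 ≈ 86.516*I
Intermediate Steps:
√((-1292 - 1681) + x) = √((-1292 - 1681) - 4512) = √(-2973 - 4512) = √(-7485) = I*√7485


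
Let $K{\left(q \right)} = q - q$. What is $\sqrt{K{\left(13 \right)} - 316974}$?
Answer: $i \sqrt{316974} \approx 563.0 i$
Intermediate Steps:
$K{\left(q \right)} = 0$
$\sqrt{K{\left(13 \right)} - 316974} = \sqrt{0 - 316974} = \sqrt{-316974} = i \sqrt{316974}$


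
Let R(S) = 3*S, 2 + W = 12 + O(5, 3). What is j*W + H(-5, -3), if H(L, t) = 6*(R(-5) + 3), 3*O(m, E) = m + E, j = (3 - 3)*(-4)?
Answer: -72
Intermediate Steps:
j = 0 (j = 0*(-4) = 0)
O(m, E) = E/3 + m/3 (O(m, E) = (m + E)/3 = (E + m)/3 = E/3 + m/3)
W = 38/3 (W = -2 + (12 + ((1/3)*3 + (1/3)*5)) = -2 + (12 + (1 + 5/3)) = -2 + (12 + 8/3) = -2 + 44/3 = 38/3 ≈ 12.667)
H(L, t) = -72 (H(L, t) = 6*(3*(-5) + 3) = 6*(-15 + 3) = 6*(-12) = -72)
j*W + H(-5, -3) = 0*(38/3) - 72 = 0 - 72 = -72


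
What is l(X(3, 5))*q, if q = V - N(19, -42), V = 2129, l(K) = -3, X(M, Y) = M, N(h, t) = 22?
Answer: -6321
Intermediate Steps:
q = 2107 (q = 2129 - 1*22 = 2129 - 22 = 2107)
l(X(3, 5))*q = -3*2107 = -6321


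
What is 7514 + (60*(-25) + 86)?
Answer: 6100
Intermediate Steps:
7514 + (60*(-25) + 86) = 7514 + (-1500 + 86) = 7514 - 1414 = 6100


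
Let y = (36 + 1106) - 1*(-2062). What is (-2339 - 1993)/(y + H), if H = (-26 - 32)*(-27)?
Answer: -722/795 ≈ -0.90818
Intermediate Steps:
H = 1566 (H = -58*(-27) = 1566)
y = 3204 (y = 1142 + 2062 = 3204)
(-2339 - 1993)/(y + H) = (-2339 - 1993)/(3204 + 1566) = -4332/4770 = -4332*1/4770 = -722/795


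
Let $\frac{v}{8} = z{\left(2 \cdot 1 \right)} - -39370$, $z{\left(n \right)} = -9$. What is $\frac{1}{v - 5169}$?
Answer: $\frac{1}{309719} \approx 3.2287 \cdot 10^{-6}$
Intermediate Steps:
$v = 314888$ ($v = 8 \left(-9 - -39370\right) = 8 \left(-9 + 39370\right) = 8 \cdot 39361 = 314888$)
$\frac{1}{v - 5169} = \frac{1}{314888 - 5169} = \frac{1}{309719}$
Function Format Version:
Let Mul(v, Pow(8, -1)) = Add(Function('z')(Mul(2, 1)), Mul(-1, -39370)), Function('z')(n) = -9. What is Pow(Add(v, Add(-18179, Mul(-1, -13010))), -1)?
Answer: Rational(1, 309719) ≈ 3.2287e-6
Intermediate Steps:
v = 314888 (v = Mul(8, Add(-9, Mul(-1, -39370))) = Mul(8, Add(-9, 39370)) = Mul(8, 39361) = 314888)
Pow(Add(v, Add(-18179, Mul(-1, -13010))), -1) = Pow(Add(314888, Add(-18179, Mul(-1, -13010))), -1) = Pow(Add(314888, Add(-18179, 13010)), -1) = Pow(Add(314888, -5169), -1) = Pow(309719, -1) = Rational(1, 309719)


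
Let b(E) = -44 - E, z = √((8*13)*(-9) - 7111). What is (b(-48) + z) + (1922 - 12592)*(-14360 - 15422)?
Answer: 317773944 + I*√8047 ≈ 3.1777e+8 + 89.705*I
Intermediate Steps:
z = I*√8047 (z = √(104*(-9) - 7111) = √(-936 - 7111) = √(-8047) = I*√8047 ≈ 89.705*I)
(b(-48) + z) + (1922 - 12592)*(-14360 - 15422) = ((-44 - 1*(-48)) + I*√8047) + (1922 - 12592)*(-14360 - 15422) = ((-44 + 48) + I*√8047) - 10670*(-29782) = (4 + I*√8047) + 317773940 = 317773944 + I*√8047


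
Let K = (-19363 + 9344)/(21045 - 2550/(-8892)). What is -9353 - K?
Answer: -291696944437/31189115 ≈ -9352.5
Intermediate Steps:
K = -14848158/31189115 (K = -10019/(21045 - 2550*(-1/8892)) = -10019/(21045 + 425/1482) = -10019/31189115/1482 = -10019*1482/31189115 = -14848158/31189115 ≈ -0.47607)
-9353 - K = -9353 - 1*(-14848158/31189115) = -9353 + 14848158/31189115 = -291696944437/31189115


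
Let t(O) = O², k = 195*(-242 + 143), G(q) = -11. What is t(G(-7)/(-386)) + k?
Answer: -2876367659/148996 ≈ -19305.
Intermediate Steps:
k = -19305 (k = 195*(-99) = -19305)
t(G(-7)/(-386)) + k = (-11/(-386))² - 19305 = (-11*(-1/386))² - 19305 = (11/386)² - 19305 = 121/148996 - 19305 = -2876367659/148996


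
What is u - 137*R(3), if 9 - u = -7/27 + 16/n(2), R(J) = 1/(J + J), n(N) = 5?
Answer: -4529/270 ≈ -16.774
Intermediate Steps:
R(J) = 1/(2*J)
u = 818/135 (u = 9 - (-7/27 + 16/5) = 9 - 1*397/135 = 9 - 397/135 = 818/135 ≈ 6.0593)
u - 137*R(3) = 818/135 - 137/(2*3) = 818/135 - 137*⅙ = 818/135 - 137/6 = -4529/270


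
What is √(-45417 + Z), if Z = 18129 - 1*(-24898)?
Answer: I*√2390 ≈ 48.888*I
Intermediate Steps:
Z = 43027 (Z = 18129 + 24898 = 43027)
√(-45417 + Z) = √(-45417 + 43027) = √(-2390) = I*√2390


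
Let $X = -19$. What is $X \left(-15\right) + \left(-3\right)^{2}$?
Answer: $294$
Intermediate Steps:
$X \left(-15\right) + \left(-3\right)^{2} = \left(-19\right) \left(-15\right) + \left(-3\right)^{2} = 285 + 9 = 294$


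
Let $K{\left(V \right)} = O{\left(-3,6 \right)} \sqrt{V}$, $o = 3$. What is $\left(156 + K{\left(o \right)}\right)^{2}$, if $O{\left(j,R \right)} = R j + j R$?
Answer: $28224 - 11232 \sqrt{3} \approx 8769.6$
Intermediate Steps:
$O{\left(j,R \right)} = 2 R j$ ($O{\left(j,R \right)} = R j + R j = 2 R j$)
$K{\left(V \right)} = - 36 \sqrt{V}$ ($K{\left(V \right)} = 2 \cdot 6 \left(-3\right) \sqrt{V} = - 36 \sqrt{V}$)
$\left(156 + K{\left(o \right)}\right)^{2} = \left(156 - 36 \sqrt{3}\right)^{2}$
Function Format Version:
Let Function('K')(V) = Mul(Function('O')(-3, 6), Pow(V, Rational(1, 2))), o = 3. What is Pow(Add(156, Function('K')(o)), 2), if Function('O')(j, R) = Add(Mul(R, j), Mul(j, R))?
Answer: Add(28224, Mul(-11232, Pow(3, Rational(1, 2)))) ≈ 8769.6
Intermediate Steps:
Function('O')(j, R) = Mul(2, R, j) (Function('O')(j, R) = Add(Mul(R, j), Mul(R, j)) = Mul(2, R, j))
Function('K')(V) = Mul(-36, Pow(V, Rational(1, 2))) (Function('K')(V) = Mul(Mul(2, 6, -3), Pow(V, Rational(1, 2))) = Mul(-36, Pow(V, Rational(1, 2))))
Pow(Add(156, Function('K')(o)), 2) = Pow(Add(156, Mul(-36, Pow(3, Rational(1, 2)))), 2)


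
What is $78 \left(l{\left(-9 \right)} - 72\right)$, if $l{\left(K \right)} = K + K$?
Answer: $-7020$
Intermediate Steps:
$l{\left(K \right)} = 2 K$
$78 \left(l{\left(-9 \right)} - 72\right) = 78 \left(2 \left(-9\right) - 72\right) = 78 \left(-18 - 72\right) = 78 \left(-90\right) = -7020$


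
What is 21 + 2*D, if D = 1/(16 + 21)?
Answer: 779/37 ≈ 21.054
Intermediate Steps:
D = 1/37 ≈ 0.027027
21 + 2*D = 21 + 2*(1/37) = 21 + 2/37 = 779/37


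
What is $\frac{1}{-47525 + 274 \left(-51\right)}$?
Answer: $- \frac{1}{61499} \approx -1.626 \cdot 10^{-5}$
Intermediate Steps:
$\frac{1}{-47525 + 274 \left(-51\right)} = \frac{1}{-47525 - 13974} = \frac{1}{-61499} = - \frac{1}{61499}$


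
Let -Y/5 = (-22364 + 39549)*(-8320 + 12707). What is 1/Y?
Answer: -1/376952975 ≈ -2.6529e-9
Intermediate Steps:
Y = -376952975 (Y = -5*(-22364 + 39549)*(-8320 + 12707) = -85925*4387 = -5*75390595 = -376952975)
1/Y = 1/(-376952975) = -1/376952975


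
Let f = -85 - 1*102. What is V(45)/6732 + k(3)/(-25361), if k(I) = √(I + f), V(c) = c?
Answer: 5/748 - 2*I*√46/25361 ≈ 0.0066845 - 0.00053486*I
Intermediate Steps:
f = -187 (f = -85 - 102 = -187)
k(I) = √(-187 + I) (k(I) = √(I - 187) = √(-187 + I))
V(45)/6732 + k(3)/(-25361) = 45/6732 + √(-187 + 3)/(-25361) = 45*(1/6732) + √(-184)*(-1/25361) = 5/748 + (2*I*√46)*(-1/25361) = 5/748 - 2*I*√46/25361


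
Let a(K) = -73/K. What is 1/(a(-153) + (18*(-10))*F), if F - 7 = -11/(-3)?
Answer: -153/293687 ≈ -0.00052096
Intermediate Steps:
F = 32/3 (F = 7 - 11/(-3) = 7 - 11*(-⅓) = 7 + 11/3 = 32/3 ≈ 10.667)
1/(a(-153) + (18*(-10))*F) = 1/(-73/(-153) + (18*(-10))*(32/3)) = 1/(-73*(-1/153) - 180*32/3) = 1/(73/153 - 1920) = 1/(-293687/153) = -153/293687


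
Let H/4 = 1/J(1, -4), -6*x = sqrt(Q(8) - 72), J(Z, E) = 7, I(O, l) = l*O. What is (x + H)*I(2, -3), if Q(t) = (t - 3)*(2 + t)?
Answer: -24/7 + I*sqrt(22) ≈ -3.4286 + 4.6904*I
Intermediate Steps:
I(O, l) = O*l
Q(t) = (-3 + t)*(2 + t)
x = -I*sqrt(22)/6 (x = -sqrt((-6 + 8**2 - 1*8) - 72)/6 = -sqrt((-6 + 64 - 8) - 72)/6 = -sqrt(50 - 72)/6 = -I*sqrt(22)/6 ≈ -0.78174*I)
H = 4/7 ≈ 0.57143
(x + H)*I(2, -3) = (-I*sqrt(22)/6 + 4/7)*(2*(-3)) = (4/7 - I*sqrt(22)/6)*(-6) = -24/7 + I*sqrt(22)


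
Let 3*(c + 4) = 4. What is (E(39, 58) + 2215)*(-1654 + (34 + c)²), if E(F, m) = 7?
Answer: -13443100/9 ≈ -1.4937e+6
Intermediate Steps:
c = -8/3 (c = -4 + (⅓)*4 = -4 + 4/3 = -8/3 ≈ -2.6667)
(E(39, 58) + 2215)*(-1654 + (34 + c)²) = (7 + 2215)*(-1654 + (34 - 8/3)²) = 2222*(-1654 + (94/3)²) = 2222*(-1654 + 8836/9) = 2222*(-6050/9) = -13443100/9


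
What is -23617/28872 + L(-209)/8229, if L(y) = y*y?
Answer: 355604513/79195896 ≈ 4.4902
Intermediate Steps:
L(y) = y**2
-23617/28872 + L(-209)/8229 = -23617/28872 + (-209)**2/8229 = -23617*1/28872 + 43681*(1/8229) = -23617/28872 + 43681/8229 = 355604513/79195896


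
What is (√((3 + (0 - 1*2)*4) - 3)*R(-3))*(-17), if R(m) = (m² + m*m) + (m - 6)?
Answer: -306*I*√2 ≈ -432.75*I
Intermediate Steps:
R(m) = -6 + m + 2*m² (R(m) = (m² + m²) + (-6 + m) = 2*m² + (-6 + m) = -6 + m + 2*m²)
(√((3 + (0 - 1*2)*4) - 3)*R(-3))*(-17) = (√((3 + (0 - 1*2)*4) - 3)*(-6 - 3 + 2*(-3)²))*(-17) = (√((3 + (0 - 2)*4) - 3)*(-6 - 3 + 2*9))*(-17) = (√((3 - 2*4) - 3)*(-6 - 3 + 18))*(-17) = (√((3 - 8) - 3)*9)*(-17) = (√(-5 - 3)*9)*(-17) = (√(-8)*9)*(-17) = ((2*I*√2)*9)*(-17) = (18*I*√2)*(-17) = -306*I*√2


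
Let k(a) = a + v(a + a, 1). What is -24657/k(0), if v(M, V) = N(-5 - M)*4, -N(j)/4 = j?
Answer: -24657/80 ≈ -308.21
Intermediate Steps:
N(j) = -4*j
v(M, V) = 80 + 16*M (v(M, V) = -4*(-5 - M)*4 = (20 + 4*M)*4 = 80 + 16*M)
k(a) = 80 + 33*a (k(a) = a + (80 + 16*(a + a)) = a + (80 + 16*(2*a)) = a + (80 + 32*a) = 80 + 33*a)
-24657/k(0) = -24657/(80 + 33*0) = -24657/(80 + 0) = -24657/80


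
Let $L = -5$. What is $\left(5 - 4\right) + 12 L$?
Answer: $-59$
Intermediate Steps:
$\left(5 - 4\right) + 12 L = \left(5 - 4\right) + 12 \left(-5\right) = 1 - 60 = -59$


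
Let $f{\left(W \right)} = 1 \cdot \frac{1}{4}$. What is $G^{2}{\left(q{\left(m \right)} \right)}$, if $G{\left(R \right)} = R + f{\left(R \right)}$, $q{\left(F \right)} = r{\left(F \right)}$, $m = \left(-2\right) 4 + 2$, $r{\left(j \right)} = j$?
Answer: $\frac{529}{16} \approx 33.063$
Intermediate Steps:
$f{\left(W \right)} = \frac{1}{4}$ ($f{\left(W \right)} = 1 \cdot \frac{1}{4} = \frac{1}{4}$)
$m = -6$ ($m = -8 + 2 = -6$)
$q{\left(F \right)} = F$
$G{\left(R \right)} = \frac{1}{4} + R$ ($G{\left(R \right)} = R + \frac{1}{4} = \frac{1}{4} + R$)
$G^{2}{\left(q{\left(m \right)} \right)} = \left(\frac{1}{4} - 6\right)^{2} = \left(- \frac{23}{4}\right)^{2} = \frac{529}{16}$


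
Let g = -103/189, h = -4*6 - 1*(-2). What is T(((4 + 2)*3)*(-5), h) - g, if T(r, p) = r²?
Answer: 1531003/189 ≈ 8100.5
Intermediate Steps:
h = -22 (h = -24 + 2 = -22)
g = -103/189 (g = -103*1/189 = -103/189 ≈ -0.54497)
T(((4 + 2)*3)*(-5), h) - g = (((4 + 2)*3)*(-5))² - 1*(-103/189) = ((6*3)*(-5))² + 103/189 = (18*(-5))² + 103/189 = (-90)² + 103/189 = 8100 + 103/189 = 1531003/189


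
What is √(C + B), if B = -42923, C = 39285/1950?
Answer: I*√725058230/130 ≈ 207.13*I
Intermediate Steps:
C = 2619/130 (C = 39285*(1/1950) = 2619/130 ≈ 20.146)
√(C + B) = √(2619/130 - 42923) = √(-5577371/130) = I*√725058230/130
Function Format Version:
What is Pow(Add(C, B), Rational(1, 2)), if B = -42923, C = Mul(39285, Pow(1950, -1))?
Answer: Mul(Rational(1, 130), I, Pow(725058230, Rational(1, 2))) ≈ Mul(207.13, I)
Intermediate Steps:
C = Rational(2619, 130) (C = Mul(39285, Rational(1, 1950)) = Rational(2619, 130) ≈ 20.146)
Pow(Add(C, B), Rational(1, 2)) = Pow(Add(Rational(2619, 130), -42923), Rational(1, 2)) = Pow(Rational(-5577371, 130), Rational(1, 2)) = Mul(Rational(1, 130), I, Pow(725058230, Rational(1, 2)))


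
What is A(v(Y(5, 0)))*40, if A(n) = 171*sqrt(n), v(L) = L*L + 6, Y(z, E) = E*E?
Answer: 6840*sqrt(6) ≈ 16755.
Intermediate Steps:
Y(z, E) = E**2
v(L) = 6 + L**2 (v(L) = L**2 + 6 = 6 + L**2)
A(v(Y(5, 0)))*40 = (171*sqrt(6 + (0**2)**2))*40 = (171*sqrt(6 + 0**2))*40 = (171*sqrt(6 + 0))*40 = (171*sqrt(6))*40 = 6840*sqrt(6)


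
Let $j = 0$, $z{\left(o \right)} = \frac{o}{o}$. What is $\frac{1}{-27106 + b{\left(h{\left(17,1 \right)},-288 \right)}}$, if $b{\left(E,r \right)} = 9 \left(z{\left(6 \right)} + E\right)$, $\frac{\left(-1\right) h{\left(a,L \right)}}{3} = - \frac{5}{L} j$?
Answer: $- \frac{1}{27097} \approx -3.6904 \cdot 10^{-5}$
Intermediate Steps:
$z{\left(o \right)} = 1$
$h{\left(a,L \right)} = 0$ ($h{\left(a,L \right)} = - 3 - \frac{5}{L} 0 = \left(-3\right) 0 = 0$)
$b{\left(E,r \right)} = 9 + 9 E$ ($b{\left(E,r \right)} = 9 \left(1 + E\right) = 9 + 9 E$)
$\frac{1}{-27106 + b{\left(h{\left(17,1 \right)},-288 \right)}} = \frac{1}{-27106 + \left(9 + 9 \cdot 0\right)} = \frac{1}{-27106 + \left(9 + 0\right)} = \frac{1}{-27106 + 9} = \frac{1}{-27097} = - \frac{1}{27097}$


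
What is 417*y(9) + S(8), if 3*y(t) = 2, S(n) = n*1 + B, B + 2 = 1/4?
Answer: 1137/4 ≈ 284.25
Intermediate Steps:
B = -7/4 (B = -2 + 1/4 = -7/4 ≈ -1.7500)
S(n) = -7/4 + n (S(n) = n*1 - 7/4 = n - 7/4 = -7/4 + n)
y(t) = 2/3 (y(t) = (1/3)*2 = 2/3)
417*y(9) + S(8) = 417*(2/3) + (-7/4 + 8) = 278 + 25/4 = 1137/4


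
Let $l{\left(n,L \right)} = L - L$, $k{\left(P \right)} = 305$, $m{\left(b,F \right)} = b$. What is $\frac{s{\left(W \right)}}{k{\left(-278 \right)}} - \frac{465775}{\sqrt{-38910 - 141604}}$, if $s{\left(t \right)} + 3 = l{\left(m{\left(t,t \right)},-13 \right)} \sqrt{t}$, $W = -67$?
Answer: $- \frac{3}{305} + \frac{465775 i \sqrt{180514}}{180514} \approx -0.0098361 + 1096.3 i$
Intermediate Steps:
$l{\left(n,L \right)} = 0$
$s{\left(t \right)} = -3$ ($s{\left(t \right)} = -3 + 0 \sqrt{t} = -3 + 0 = -3$)
$\frac{s{\left(W \right)}}{k{\left(-278 \right)}} - \frac{465775}{\sqrt{-38910 - 141604}} = - \frac{3}{305} - \frac{465775}{\sqrt{-38910 - 141604}} = \left(-3\right) \frac{1}{305} - \frac{465775}{\sqrt{-180514}} = - \frac{3}{305} - \frac{465775}{i \sqrt{180514}} = - \frac{3}{305} - 465775 \left(- \frac{i \sqrt{180514}}{180514}\right) = - \frac{3}{305} + \frac{465775 i \sqrt{180514}}{180514}$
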